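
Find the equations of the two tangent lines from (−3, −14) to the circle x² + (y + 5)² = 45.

Let a tangent through (−3, −14) have slope m. Its distance from (0, −5) must equal 3√5:
(3m − (9))² = 45(m² + 1)
2m² + 3m − 2 = 0, so m = −2 or m = 1/2.
Through (−3, −14) these give 2x + y = −20 and x − 2y = 25.

2x + y = −20 and x − 2y = 25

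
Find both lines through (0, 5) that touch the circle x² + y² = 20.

x + 2y = 10 and x − 2y = −10

Let a tangent through (0, 5) have slope m. Its distance from (0, 0) must equal 2√5:
(0m − (−5))² = 20(m² + 1)
4m² − 1 = 0, so m = −1/2 or m = 1/2.
With m = −1/2: x + 2y = 10. With m = 1/2: x − 2y = −10.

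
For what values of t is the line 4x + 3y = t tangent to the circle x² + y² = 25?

t = −25 or t = 25

Tangency holds when the distance from the centre (0, 0) to the line equals the radius 5:
|4·0 + 3·0 − t| / √25 = 5
|t| = 5·5, so t = 25 or t = −25.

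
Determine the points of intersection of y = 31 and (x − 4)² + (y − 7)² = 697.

From the line, y = 31. Substituting:
x² − 8x − 105 = 0
x = 15 or x = −7, giving (15, 31) and (−7, 31).

(−7, 31) and (15, 31)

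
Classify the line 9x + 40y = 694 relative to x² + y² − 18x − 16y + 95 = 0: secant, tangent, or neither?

neither

Substituting the line into the circle gives 1681x² − 35532x + 189476 = 0.
Discriminant = (−35532)² − 4·1681·(189476) = −11513600 < 0.
No real roots: the line does not meet the circle.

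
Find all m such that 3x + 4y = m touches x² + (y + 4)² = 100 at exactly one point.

m = −66 or m = 34

The line touches the circle iff its distance from (0, −4) is 10:
|3·0 + 4·(−4) − m| / √25 = 10
|m − (−16)| = 10·5, so m = 34 or m = −66.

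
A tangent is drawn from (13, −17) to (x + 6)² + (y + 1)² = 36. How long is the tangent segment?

√581

With centre O = (−6, −1), |OP|² = 617 and r² = 36.
By the tangent–radius right angle, tangent length = √(|PO|² − r²) = √581.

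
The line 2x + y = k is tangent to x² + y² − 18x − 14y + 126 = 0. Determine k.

Tangency holds when the distance from the centre (9, 7) to the line equals the radius 2:
|2·9 + 1·7 − k| / √5 = 2
|k − (25)| = 2√5.

k = 25 ± 2√5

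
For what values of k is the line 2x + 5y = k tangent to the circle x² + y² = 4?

Tangency holds when the distance from the centre (0, 0) to the line equals the radius 2:
|2·0 + 5·0 − k| / √29 = 2
|k| = 2√29.

k = ±2√29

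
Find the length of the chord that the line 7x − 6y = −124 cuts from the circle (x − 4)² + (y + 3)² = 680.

4√85

Express y = (124 + 7x)/6 and substitute into the circle:
85x² + 1700x − 3740 = 0  ⟹  x² + 20x − 44 = 0
x = 2 or x = −22, giving (2, 23) and (−22, −5).
|(2, 23) − (−22, −5)| = √((24)² + (28)²) = 4√85.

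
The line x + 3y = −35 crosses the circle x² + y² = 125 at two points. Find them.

Express y = (−35 − x)/3 and substitute into the circle:
10x² + 70x + 100 = 0  ⟹  x² + 7x + 10 = 0
x = −2 or x = −5, giving (−2, −11) and (−5, −10).

(−5, −10) and (−2, −11)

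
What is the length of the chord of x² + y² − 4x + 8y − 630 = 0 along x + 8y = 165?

2√65

Express y = (165 − x)/8 and substitute into the circle:
65x² − 650x − 2535 = 0  ⟹  x² − 10x − 39 = 0
x = 13 or x = −3, giving (13, 19) and (−3, 21).
|(13, 19) − (−3, 21)| = √((16)² + (−2)²) = 2√65.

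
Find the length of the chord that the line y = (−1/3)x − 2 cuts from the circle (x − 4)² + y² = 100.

6√10

The distance from (4, 0) to the line is 10/√10, and r² = 100.
Chord = 2√(r² − d²) = 2·√(90) = 6√10.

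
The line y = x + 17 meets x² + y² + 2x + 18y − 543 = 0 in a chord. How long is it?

25√2

Substitute y = x + 17:
2x² + 54x + 52 = 0  ⟹  x² + 27x + 26 = 0
x = −1 or x = −26, giving (−1, 16) and (−26, −9).
|(−1, 16) − (−26, −9)| = √((25)² + (25)²) = 25√2.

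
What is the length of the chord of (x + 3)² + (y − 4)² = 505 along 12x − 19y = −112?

From the line, y = (112 + 12x)/19. Substituting:
505x² + 3030x − 177760 = 0  ⟹  x² + 6x − 352 = 0
x = 16 or x = −22, giving (16, 16) and (−22, −8).
Chord length = distance between (16, 16) and (−22, −8) = √2020 = 2√505.

2√505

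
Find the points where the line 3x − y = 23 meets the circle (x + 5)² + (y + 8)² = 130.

(2, −17) and (6, −5)

From the line, y = 3x − 23. Substituting:
10x² − 80x + 120 = 0  ⟹  x² − 8x + 12 = 0
x = 6 or x = 2, giving (6, −5) and (2, −17).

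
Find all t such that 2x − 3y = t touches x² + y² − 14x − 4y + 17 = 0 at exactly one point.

For a tangent, require d(centre, line) = r = 6.
|2·7 − 3·2 − t| / √13 = 6
|t − (8)| = 6√13.

t = 8 ± 6√13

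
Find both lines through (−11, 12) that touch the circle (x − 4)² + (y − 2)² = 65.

A line y − (12) = m(x − (−11)) is tangent when its distance from (4, 2) is √65:
[m·(15) − (−10)]² = 65(m² + 1)
32m² + 60m + 7 = 0, so m = −7/4 or m = −1/8.
With m = −7/4: 7x + 4y = −29. With m = −1/8: x + 8y = 85.

7x + 4y = −29 and x + 8y = 85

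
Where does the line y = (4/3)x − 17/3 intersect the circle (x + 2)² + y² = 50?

(−1, −7) and (5, 1)

From the line, y = (−17 + 4x)/3. Substituting:
25x² − 100x − 125 = 0  ⟹  x² − 4x − 5 = 0
x = 5 or x = −1, giving (5, 1) and (−1, −7).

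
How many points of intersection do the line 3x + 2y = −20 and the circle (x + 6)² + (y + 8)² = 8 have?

Centre (−6, −8), r² = 8. Distance² from centre to line = (−14)²/13 = 196/13.
Since d² > r², the line lies outside the circle.

0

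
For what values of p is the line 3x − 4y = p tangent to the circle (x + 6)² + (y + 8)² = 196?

The line touches the circle iff its distance from (−6, −8) is 14:
|3·(−6) − 4·(−8) − p| / √25 = 14
|p − (14)| = 14·5, so p = 84 or p = −56.

p = −56 or p = 84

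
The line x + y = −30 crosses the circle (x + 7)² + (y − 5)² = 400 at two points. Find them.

Express y = −x − 30 and substitute into the circle:
2x² + 84x + 874 = 0  ⟹  x² + 42x + 437 = 0
x = −19 or x = −23, giving (−19, −11) and (−23, −7).

(−23, −7) and (−19, −11)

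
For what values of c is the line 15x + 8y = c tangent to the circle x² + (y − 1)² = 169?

c = −213 or c = 229

Tangency holds when the distance from the centre (0, 1) to the line equals the radius 13:
|15·0 + 8·1 − c| / √289 = 13
|c − (8)| = 13·17, so c = 229 or c = −213.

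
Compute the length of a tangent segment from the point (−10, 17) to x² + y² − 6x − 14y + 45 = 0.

The centre is (3, 7) and r = √13. The square of the distance from P to the centre is 169 + 100 = 269.
Power of the point: PT² = |PO|² − r² = 256, so PT = 16.

16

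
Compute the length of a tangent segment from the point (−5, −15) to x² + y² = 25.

15

The centre is (0, 0) and r = 5. The square of the distance from P to the centre is 25 + 225 = 250.
Power of the point: PT² = |PO|² − r² = 225, so PT = 15.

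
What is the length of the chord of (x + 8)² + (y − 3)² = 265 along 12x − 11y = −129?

2√265

Substitute y = (129 + 12x)/11:
265x² + 4240x − 15105 = 0  ⟹  x² + 16x − 57 = 0
x = 3 or x = −19, giving (3, 15) and (−19, −9).
Chord length = distance between (3, 15) and (−19, −9) = √1060 = 2√265.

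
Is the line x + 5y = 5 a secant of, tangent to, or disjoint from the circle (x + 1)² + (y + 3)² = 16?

disjoint

Centre (−1, −3), r² = 16. Distance² from centre to line = (−21)²/26 = 441/26.
Since d² > r², the line lies outside the circle.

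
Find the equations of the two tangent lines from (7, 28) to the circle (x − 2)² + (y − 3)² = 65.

Let a tangent through (7, 28) have slope m. Its distance from (2, 3) must equal √65:
[m·(−5) − (−25)]² = 65(m² + 1)
4m² + 25m − 56 = 0, so m = −8 or m = 7/4.
With m = −8: 8x + y = 84. With m = 7/4: 7x − 4y = −63.

8x + y = 84 and 7x − 4y = −63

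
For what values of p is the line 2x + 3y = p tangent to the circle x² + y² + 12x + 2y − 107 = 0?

p = −15 ± 12√13

The line touches the circle iff its distance from (−6, −1) is 12:
|2·(−6) + 3·(−1) − p| / √13 = 12
|p − (−15)| = 12√13.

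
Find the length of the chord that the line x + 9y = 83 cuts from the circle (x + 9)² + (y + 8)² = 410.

2√82

From the line, y = (83 − x)/9. Substituting:
82x² + 1148x − 2624 = 0  ⟹  x² + 14x − 32 = 0
x = 2 or x = −16, giving (2, 9) and (−16, 11).
|(2, 9) − (−16, 11)| = √((18)² + (−2)²) = 2√82.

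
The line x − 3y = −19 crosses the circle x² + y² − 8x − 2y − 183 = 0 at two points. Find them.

From the line, y = (19 + x)/3. Substituting:
10x² − 40x − 1400 = 0  ⟹  x² − 4x − 140 = 0
x = 14 or x = −10, giving (14, 11) and (−10, 3).

(−10, 3) and (14, 11)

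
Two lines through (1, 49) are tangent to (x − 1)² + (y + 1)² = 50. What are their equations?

7x + y = 56 and 7x − y = −42

A line y − (49) = m(x − (1)) is tangent when its distance from (1, −1) is 5√2:
[m·(0) − (−50)]² = 50(m² + 1)
m² − 49 = 0, so m = −7 or m = 7.
With m = −7: 7x + y = 56. With m = 7: 7x − y = −42.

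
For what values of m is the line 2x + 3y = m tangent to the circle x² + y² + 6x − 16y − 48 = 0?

For a tangent, require d(centre, line) = r = 11.
|2·(−3) + 3·8 − m| / √13 = 11
|m − (18)| = 11√13.

m = 18 ± 11√13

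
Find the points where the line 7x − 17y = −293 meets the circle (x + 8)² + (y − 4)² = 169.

(−20, 9) and (−3, 16)

Substitute y = (293 + 7x)/17:
338x² + 7774x + 20280 = 0  ⟹  x² + 23x + 60 = 0
x = −3 or x = −20, giving (−3, 16) and (−20, 9).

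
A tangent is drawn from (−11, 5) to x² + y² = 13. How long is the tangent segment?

With centre O = (0, 0), |OP|² = 146 and r² = 13.
Power of the point: PT² = |PO|² − r² = 133, so PT = √133.

√133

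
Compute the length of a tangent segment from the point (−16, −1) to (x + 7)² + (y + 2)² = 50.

4√2

With centre O = (−7, −2), |OP|² = 82 and r² = 50.
Power of the point: PT² = |PO|² − r² = 32, so PT = 4√2.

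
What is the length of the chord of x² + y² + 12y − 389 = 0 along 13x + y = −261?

√170

The distance from (0, −6) to the line is 255/√170, and r² = 425.
Chord = 2√(r² − d²) = 2·√(85/2) = √170.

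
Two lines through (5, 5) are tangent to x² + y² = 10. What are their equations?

Write the tangent as mx − y + (5 − m·(5)) = 0 and set its distance from the centre to √10:
(−5m − (−5))² = 10(m² + 1)
3m² − 10m + 3 = 0, so m = 3 or m = 1/3.
Through (5, 5) these give 3x − y = 10 and x − 3y = −10.

3x − y = 10 and x − 3y = −10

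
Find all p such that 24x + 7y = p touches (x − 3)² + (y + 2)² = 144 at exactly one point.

Tangency holds when the distance from the centre (3, −2) to the line equals the radius 12:
|24·3 + 7·(−2) − p| / √625 = 12
|p − (58)| = 12·25, so p = 358 or p = −242.

p = −242 or p = 358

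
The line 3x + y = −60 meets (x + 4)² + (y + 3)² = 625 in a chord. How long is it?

13√10

The distance from (−4, −3) to the line is 45/√10, and r² = 625.
Half the chord is √(r² − d²) = √(845/2), so the full chord is 13√10.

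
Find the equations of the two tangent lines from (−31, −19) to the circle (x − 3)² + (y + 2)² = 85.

A line y − (−19) = m(x − (−31)) is tangent when its distance from (3, −2) is √85:
[m·(34) − (17)]² = 85(m² + 1)
63m² − 68m + 12 = 0, so m = 6/7 or m = 2/9.
Through (−31, −19) these give 6x − 7y = −53 and 2x − 9y = 109.

6x − 7y = −53 and 2x − 9y = 109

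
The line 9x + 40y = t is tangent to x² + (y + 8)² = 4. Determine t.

Tangency holds when the distance from the centre (0, −8) to the line equals the radius 2:
|9·0 + 40·(−8) − t| / √1681 = 2
|t − (−320)| = 2·41, so t = −238 or t = −402.

t = −402 or t = −238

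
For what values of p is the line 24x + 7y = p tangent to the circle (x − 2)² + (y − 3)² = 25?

The line touches the circle iff its distance from (2, 3) is 5:
|24·2 + 7·3 − p| / √625 = 5
|p − (69)| = 5·25, so p = 194 or p = −56.

p = −56 or p = 194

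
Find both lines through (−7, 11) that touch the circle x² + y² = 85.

A line y − (11) = m(x − (−7)) is tangent when its distance from (0, 0) is √85:
[m·(7) − (−11)]² = 85(m² + 1)
18m² − 77m − 18 = 0, so m = 9/2 or m = −2/9.
Through (−7, 11) these give 9x − 2y = −85 and 2x + 9y = 85.

9x − 2y = −85 and 2x + 9y = 85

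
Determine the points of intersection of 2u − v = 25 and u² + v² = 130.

(9, −7) and (11, −3)

From the line, v = 2u − 25. Substituting:
5u² − 100u + 495 = 0  ⟹  u² − 20u + 99 = 0
u = 11 or u = 9, giving (11, −3) and (9, −7).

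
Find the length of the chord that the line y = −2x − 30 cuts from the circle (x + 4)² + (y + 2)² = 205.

10√5

Express y = −2x − 30 and substitute into the circle:
5x² + 120x + 595 = 0  ⟹  x² + 24x + 119 = 0
x = −7 or x = −17, giving (−7, −16) and (−17, 4).
Chord length = distance between (−7, −16) and (−17, 4) = √500 = 10√5.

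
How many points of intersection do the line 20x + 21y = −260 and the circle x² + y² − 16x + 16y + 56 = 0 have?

Substituting the line into the circle gives 841x² − 3376x + 4936 = 0.
Discriminant = (−3376)² − 4·841·(4936) = −5207328 < 0.
No real roots: the line does not meet the circle.

0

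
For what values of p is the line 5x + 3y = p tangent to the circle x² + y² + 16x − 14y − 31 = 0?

For a tangent, require d(centre, line) = r = 12.
|5·(−8) + 3·7 − p| / √34 = 12
|p − (−19)| = 12√34.

p = −19 ± 12√34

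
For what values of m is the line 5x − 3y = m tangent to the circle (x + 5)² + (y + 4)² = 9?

Tangency holds when the distance from the centre (−5, −4) to the line equals the radius 3:
|5·(−5) − 3·(−4) − m| / √34 = 3
|m − (−13)| = 3√34.

m = −13 ± 3√34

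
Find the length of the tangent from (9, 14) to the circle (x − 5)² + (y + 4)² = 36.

4√19

The centre is (5, −4) and r = 6. The square of the distance from P to the centre is 16 + 324 = 340.
Power of the point: PT² = |PO|² − r² = 304, so PT = 4√19.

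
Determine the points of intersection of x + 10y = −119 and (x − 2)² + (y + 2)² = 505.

(−19, −10) and (21, −14)

Express y = (−119 − x)/10 and substitute into the circle:
101x² − 202x − 40299 = 0  ⟹  x² − 2x − 399 = 0
x = 21 or x = −19, giving (21, −14) and (−19, −10).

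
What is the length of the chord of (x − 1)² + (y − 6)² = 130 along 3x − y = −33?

Centre (1, 6), r² = 130. Perpendicular distance d from centre to line = |30| / √10 = 30/√10.
Chord = 2√(r² − d²) = 2·√(40) = 4√10.

4√10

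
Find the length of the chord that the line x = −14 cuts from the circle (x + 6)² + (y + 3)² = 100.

Centre (−6, −3), r² = 100. Perpendicular distance d from centre to line = |8| / √1 = 8.
Chord = 2√(r² − d²) = 2·√(36) = 12.

12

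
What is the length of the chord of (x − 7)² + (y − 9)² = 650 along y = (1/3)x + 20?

14√10

Substitute y = (60 + x)/3:
10x² − 60x − 4320 = 0  ⟹  x² − 6x − 432 = 0
x = 24 or x = −18, giving (24, 28) and (−18, 14).
Chord length = distance between (24, 28) and (−18, 14) = √1960 = 14√10.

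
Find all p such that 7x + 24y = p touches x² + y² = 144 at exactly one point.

p = −300 or p = 300

The line touches the circle iff its distance from (0, 0) is 12:
|7·0 + 24·0 − p| / √625 = 12
|p| = 12·25, so p = 300 or p = −300.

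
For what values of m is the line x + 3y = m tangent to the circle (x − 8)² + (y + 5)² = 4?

The line touches the circle iff its distance from (8, −5) is 2:
|1·8 + 3·(−5) − m| / √10 = 2
|m − (−7)| = 2√10.

m = −7 ± 2√10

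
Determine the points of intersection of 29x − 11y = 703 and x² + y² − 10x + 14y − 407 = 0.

(14, −27) and (25, 2)

Substitute y = (−703 + 29x)/11:
962x² − 37518x + 336700 = 0  ⟹  x² − 39x + 350 = 0
x = 25 or x = 14, giving (25, 2) and (14, −27).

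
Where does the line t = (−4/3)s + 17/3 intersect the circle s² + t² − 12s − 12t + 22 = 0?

Express t = (17 − 4s)/3 and substitute into the circle:
25s² − 100s − 125 = 0  ⟹  s² − 4s − 5 = 0
s = 5 or s = −1, giving (5, −1) and (−1, 7).

(−1, 7) and (5, −1)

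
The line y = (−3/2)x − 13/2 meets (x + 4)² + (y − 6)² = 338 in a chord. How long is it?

Centre (−4, 6), r² = 338. Perpendicular distance d from centre to line = |13| / √13 = 13/√13.
Chord = 2√(r² − d²) = 2·√(325) = 10√13.

10√13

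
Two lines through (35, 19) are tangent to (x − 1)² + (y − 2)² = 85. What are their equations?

2x − 9y = −101 and 6x − 7y = 77

A line y − (19) = m(x − (35)) is tangent when its distance from (1, 2) is √85:
[m·(−34) − (−17)]² = 85(m² + 1)
63m² − 68m + 12 = 0, so m = 2/9 or m = 6/7.
With m = 2/9: 2x − 9y = −101. With m = 6/7: 6x − 7y = 77.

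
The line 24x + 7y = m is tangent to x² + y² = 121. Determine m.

m = −275 or m = 275

Tangency holds when the distance from the centre (0, 0) to the line equals the radius 11:
|24·0 + 7·0 − m| / √625 = 11
|m| = 11·25, so m = 275 or m = −275.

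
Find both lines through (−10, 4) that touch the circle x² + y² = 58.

7x + 3y = −58 and 3x − 7y = −58

Write the tangent as mx − y + (4 − m·(−10)) = 0 and set its distance from the centre to √58:
(10m − (−4))² = 58(m² + 1)
21m² + 40m − 21 = 0, so m = −7/3 or m = 3/7.
Through (−10, 4) these give 7x + 3y = −58 and 3x − 7y = −58.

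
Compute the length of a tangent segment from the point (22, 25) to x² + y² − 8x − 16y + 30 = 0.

√563

The centre is (4, 8) and r = 5√2. The square of the distance from P to the centre is 324 + 289 = 613.
The tangent meets the radius at right angles, so tangent² = |PO|² − r² = 613 − 50 = 563.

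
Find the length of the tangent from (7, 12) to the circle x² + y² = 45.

With centre O = (0, 0), |OP|² = 193 and r² = 45.
The tangent meets the radius at right angles, so tangent² = |PO|² − r² = 193 − 45 = 148.

2√37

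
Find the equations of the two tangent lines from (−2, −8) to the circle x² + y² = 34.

3x − 5y = 34 and 5x + 3y = −34

Write the tangent as mx − y + (−8 − m·(−2)) = 0 and set its distance from the centre to √34:
[m·(2) − (8)]² = 34(m² + 1)
15m² + 16m − 15 = 0, so m = 3/5 or m = −5/3.
Through (−2, −8) these give 3x − 5y = 34 and 5x + 3y = −34.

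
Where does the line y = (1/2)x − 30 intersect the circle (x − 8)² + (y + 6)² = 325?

(14, −23) and (18, −21)

Express y = (−60 + x)/2 and substitute into the circle:
5x² − 160x + 1260 = 0  ⟹  x² − 32x + 252 = 0
x = 18 or x = 14, giving (18, −21) and (14, −23).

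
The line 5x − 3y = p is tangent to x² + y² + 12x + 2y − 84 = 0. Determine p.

The line touches the circle iff its distance from (−6, −1) is 11:
|5·(−6) − 3·(−1) − p| / √34 = 11
|p − (−27)| = 11√34.

p = −27 ± 11√34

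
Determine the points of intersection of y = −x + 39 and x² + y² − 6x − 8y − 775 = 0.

Substitute y = −x + 39:
2x² − 76x + 434 = 0  ⟹  x² − 38x + 217 = 0
x = 31 or x = 7, giving (31, 8) and (7, 32).

(7, 32) and (31, 8)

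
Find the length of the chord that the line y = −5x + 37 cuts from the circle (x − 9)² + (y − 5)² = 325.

Centre (9, 5), r² = 325. Perpendicular distance d from centre to line = |13| / √26 = 13/√26.
Half the chord is √(r² − d²) = √(637/2), so the full chord is 7√26.

7√26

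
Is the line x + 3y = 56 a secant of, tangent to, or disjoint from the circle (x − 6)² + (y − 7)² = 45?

Centre (6, 7), r² = 45. Distance² from centre to line = (−29)²/10 = 841/10.
Since d² > r², the line lies outside the circle.

disjoint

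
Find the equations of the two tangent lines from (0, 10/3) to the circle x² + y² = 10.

x + 3y = 10 and x − 3y = −10

Let a tangent through (0, 10/3) have slope m. Its distance from (0, 0) must equal √10:
(0m − (−10/3))² = 10(m² + 1)
9m² − 1 = 0, so m = −1/3 or m = 1/3.
With m = −1/3: x + 3y = 10. With m = 1/3: x − 3y = −10.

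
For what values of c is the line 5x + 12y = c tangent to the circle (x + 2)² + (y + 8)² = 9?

For a tangent, require d(centre, line) = r = 3.
|5·(−2) + 12·(−8) − c| / √169 = 3
|c − (−106)| = 3·13, so c = −67 or c = −145.

c = −145 or c = −67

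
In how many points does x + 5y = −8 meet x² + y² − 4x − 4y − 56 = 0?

2

Substituting the line into the circle gives 26x² − 64x − 1176 = 0.
Δ = 4096 − (−122304) = 126400.
Two real roots: the line is a secant.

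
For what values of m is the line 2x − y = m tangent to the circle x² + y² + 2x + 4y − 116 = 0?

The line touches the circle iff its distance from (−1, −2) is 11:
|2·(−1) − 1·(−2) − m| / √5 = 11
|m| = 11√5.

m = ±11√5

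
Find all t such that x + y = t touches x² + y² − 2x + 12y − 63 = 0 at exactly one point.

The line touches the circle iff its distance from (1, −6) is 10:
|1·1 + 1·(−6) − t| / √2 = 10
|t − (−5)| = 10√2.

t = −5 ± 10√2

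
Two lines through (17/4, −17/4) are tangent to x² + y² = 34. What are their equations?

3x − 5y = 34 and 5x − 3y = 34

Let a tangent through (17/4, −17/4) have slope m. Its distance from (0, 0) must equal √34:
[m·(−17/4) − (17/4)]² = 34(m² + 1)
15m² − 34m + 15 = 0, so m = 3/5 or m = 5/3.
Through (17/4, −17/4) these give 3x − 5y = 34 and 5x − 3y = 34.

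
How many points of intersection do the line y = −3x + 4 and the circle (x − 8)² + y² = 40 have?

d² = (3·8 + 1·0 − (4))²/10 = 40; r² = 40.
Since d² = r², the line is tangent.

1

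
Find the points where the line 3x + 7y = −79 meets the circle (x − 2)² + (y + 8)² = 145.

(−10, −7) and (11, −16)

Substitute y = (−79 − 3x)/7:
58x² − 58x − 6380 = 0  ⟹  x² − x − 110 = 0
x = 11 or x = −10, giving (11, −16) and (−10, −7).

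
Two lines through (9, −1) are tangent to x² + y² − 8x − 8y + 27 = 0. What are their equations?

x + 2y = 7 and 2x + y = 17

Let a tangent through (9, −1) have slope m. Its distance from (4, 4) must equal √5:
(−5m − (5))² = 5(m² + 1)
2m² + 5m + 2 = 0, so m = −1/2 or m = −2.
Through (9, −1) these give x + 2y = 7 and 2x + y = 17.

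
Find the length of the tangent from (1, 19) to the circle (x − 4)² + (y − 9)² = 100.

3

With centre O = (4, 9), |OP|² = 109 and r² = 100.
The tangent meets the radius at right angles, so tangent² = |PO|² − r² = 109 − 100 = 9.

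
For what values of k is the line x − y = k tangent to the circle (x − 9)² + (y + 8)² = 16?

The line touches the circle iff its distance from (9, −8) is 4:
|1·9 − 1·(−8) − k| / √2 = 4
|k − (17)| = 4√2.

k = 17 ± 4√2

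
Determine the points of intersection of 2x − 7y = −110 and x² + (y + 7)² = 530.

Substitute y = (110 + 2x)/7:
53x² + 636x − 689 = 0  ⟹  x² + 12x − 13 = 0
x = 1 or x = −13, giving (1, 16) and (−13, 12).

(−13, 12) and (1, 16)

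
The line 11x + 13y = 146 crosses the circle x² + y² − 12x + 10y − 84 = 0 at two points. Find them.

(5, 7) and (18, −4)

From the line, y = (146 − 11x)/13. Substituting:
290x² − 6670x + 26100 = 0  ⟹  x² − 23x + 90 = 0
x = 18 or x = 5, giving (18, −4) and (5, 7).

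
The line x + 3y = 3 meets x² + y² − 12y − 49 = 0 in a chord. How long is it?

Express y = (3 − x)/3 and substitute into the circle:
10x² + 30x − 540 = 0  ⟹  x² + 3x − 54 = 0
x = 6 or x = −9, giving (6, −1) and (−9, 4).
|(6, −1) − (−9, 4)| = √((15)² + (−5)²) = 5√10.

5√10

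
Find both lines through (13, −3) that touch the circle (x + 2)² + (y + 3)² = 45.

A line y − (−3) = m(x − (13)) is tangent when its distance from (−2, −3) is 3√5:
[m·(−15) − (0)]² = 45(m² + 1)
4m² − 1 = 0, so m = −1/2 or m = 1/2.
With m = −1/2: x + 2y = 7. With m = 1/2: x − 2y = 19.

x + 2y = 7 and x − 2y = 19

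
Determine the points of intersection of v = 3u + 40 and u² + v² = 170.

Substitute v = 3u + 40:
10u² + 240u + 1430 = 0  ⟹  u² + 24u + 143 = 0
u = −11 or u = −13, giving (−11, 7) and (−13, 1).

(−13, 1) and (−11, 7)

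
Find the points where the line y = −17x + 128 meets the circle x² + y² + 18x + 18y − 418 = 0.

(7, 9) and (9, −25)

Substitute y = −17x + 128:
290x² − 4640x + 18270 = 0  ⟹  x² − 16x + 63 = 0
x = 9 or x = 7, giving (9, −25) and (7, 9).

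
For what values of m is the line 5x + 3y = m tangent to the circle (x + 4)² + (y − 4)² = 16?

m = −8 ± 4√34

For a tangent, require d(centre, line) = r = 4.
|5·(−4) + 3·4 − m| / √34 = 4
|m − (−8)| = 4√34.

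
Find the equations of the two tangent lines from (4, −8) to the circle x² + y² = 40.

A line y − (−8) = m(x − (4)) is tangent when its distance from (0, 0) is 2√10:
(−4m − (8))² = 40(m² + 1)
3m² − 8m − 3 = 0, so m = 3 or m = −1/3.
With m = 3: 3x − y = 20. With m = −1/3: x + 3y = −20.

3x − y = 20 and x + 3y = −20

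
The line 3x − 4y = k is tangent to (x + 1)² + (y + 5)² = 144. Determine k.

For a tangent, require d(centre, line) = r = 12.
|3·(−1) − 4·(−5) − k| / √25 = 12
|k − (17)| = 12·5, so k = 77 or k = −43.

k = −43 or k = 77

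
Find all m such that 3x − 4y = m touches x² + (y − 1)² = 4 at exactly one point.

m = −14 or m = 6

The line touches the circle iff its distance from (0, 1) is 2:
|3·0 − 4·1 − m| / √25 = 2
|m − (−4)| = 2·5, so m = 6 or m = −14.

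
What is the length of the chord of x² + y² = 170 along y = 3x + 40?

Centre (0, 0), r² = 170. Perpendicular distance d from centre to line = |40| / √10 = 40/√10.
Chord = 2√(r² − d²) = 2·√(10) = 2√10.

2√10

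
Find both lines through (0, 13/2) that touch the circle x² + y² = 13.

A line y − (13/2) = m(x − (0)) is tangent when its distance from (0, 0) is √13:
(0m − (−13/2))² = 13(m² + 1)
4m² − 9 = 0, so m = −3/2 or m = 3/2.
With m = −3/2: 3x + 2y = 13. With m = 3/2: 3x − 2y = −13.

3x + 2y = 13 and 3x − 2y = −13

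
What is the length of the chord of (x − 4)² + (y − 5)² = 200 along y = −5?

The distance from (4, 5) to the line is 10, and r² = 200.
Half the chord is √(r² − d²) = √(100), so the full chord is 20.

20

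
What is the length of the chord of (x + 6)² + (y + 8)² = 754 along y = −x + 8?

32√2

Substitute y = −x + 8:
2x² − 20x − 462 = 0  ⟹  x² − 10x − 231 = 0
x = 21 or x = −11, giving (21, −13) and (−11, 19).
|(21, −13) − (−11, 19)| = √((32)² + (−32)²) = 32√2.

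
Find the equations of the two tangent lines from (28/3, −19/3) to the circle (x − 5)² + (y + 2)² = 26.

Let a tangent through (28/3, −19/3) have slope m. Its distance from (5, −2) must equal √26:
[m·(−13/3) − (13/3)]² = 26(m² + 1)
5m² − 26m + 5 = 0, so m = 5 or m = 1/5.
With m = 5: 5x − y = 53. With m = 1/5: x − 5y = 41.

5x − y = 53 and x − 5y = 41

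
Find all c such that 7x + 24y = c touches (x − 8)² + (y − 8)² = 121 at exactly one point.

For a tangent, require d(centre, line) = r = 11.
|7·8 + 24·8 − c| / √625 = 11
|c − (248)| = 11·25, so c = 523 or c = −27.

c = −27 or c = 523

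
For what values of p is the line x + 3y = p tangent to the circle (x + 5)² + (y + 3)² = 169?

For a tangent, require d(centre, line) = r = 13.
|1·(−5) + 3·(−3) − p| / √10 = 13
|p − (−14)| = 13√10.

p = −14 ± 13√10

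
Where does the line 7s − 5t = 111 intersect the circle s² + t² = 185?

(8, −11) and (13, −4)

From the line, t = (−111 + 7s)/5. Substituting:
74s² − 1554s + 7696 = 0  ⟹  s² − 21s + 104 = 0
s = 13 or s = 8, giving (13, −4) and (8, −11).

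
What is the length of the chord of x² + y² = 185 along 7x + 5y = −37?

The distance from (0, 0) to the line is 37/√74, and r² = 185.
Half the chord is √(r² − d²) = √(333/2), so the full chord is 3√74.

3√74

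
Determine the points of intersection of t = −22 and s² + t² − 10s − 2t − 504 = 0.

From the line, t = −22. Substituting:
s² − 10s + 24 = 0
s = 6 or s = 4, giving (6, −22) and (4, −22).

(4, −22) and (6, −22)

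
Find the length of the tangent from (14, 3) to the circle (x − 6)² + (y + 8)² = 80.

√105

The centre is (6, −8) and r = 4√5. The square of the distance from P to the centre is 64 + 121 = 185.
The tangent meets the radius at right angles, so tangent² = |PO|² − r² = 185 − 80 = 105.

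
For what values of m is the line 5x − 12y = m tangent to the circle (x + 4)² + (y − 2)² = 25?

m = −109 or m = 21

For a tangent, require d(centre, line) = r = 5.
|5·(−4) − 12·2 − m| / √169 = 5
|m − (−44)| = 5·13, so m = 21 or m = −109.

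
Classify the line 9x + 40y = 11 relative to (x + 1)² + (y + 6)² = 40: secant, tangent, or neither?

neither

Substituting the line into the circle gives 1681x² − 1318x + 601 = 0.
Discriminant = (−1318)² − 4·1681·(601) = −2304000 < 0.
No real roots: the line does not meet the circle.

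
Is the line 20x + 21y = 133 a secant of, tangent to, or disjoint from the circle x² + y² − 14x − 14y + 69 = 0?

secant

Substituting the line into the circle gives 841x² − 5614x + 9016 = 0.
Δ = 31516996 − 30329824 = 1187172.
Two real roots: the line is a secant.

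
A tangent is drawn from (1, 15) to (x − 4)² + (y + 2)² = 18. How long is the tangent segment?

With centre O = (4, −2), |OP|² = 298 and r² = 18.
Power of the point: PT² = |PO|² − r² = 280, so PT = 2√70.

2√70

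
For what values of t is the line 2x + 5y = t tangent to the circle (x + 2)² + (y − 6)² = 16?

The line touches the circle iff its distance from (−2, 6) is 4:
|2·(−2) + 5·6 − t| / √29 = 4
|t − (26)| = 4√29.

t = 26 ± 4√29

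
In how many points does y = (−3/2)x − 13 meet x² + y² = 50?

0

Substituting the line into the circle gives 13x² + 156x + 476 = 0.
Discriminant = (156)² − 4·13·(476) = −416 < 0.
No real roots: the line does not meet the circle.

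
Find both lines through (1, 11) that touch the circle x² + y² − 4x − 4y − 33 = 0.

5x − 4y = −39 and 4x + 5y = 59

Write the tangent as mx − y + (11 − m·(1)) = 0 and set its distance from the centre to √41:
(1m − (−9))² = 41(m² + 1)
20m² − 9m − 20 = 0, so m = 5/4 or m = −4/5.
Through (1, 11) these give 5x − 4y = −39 and 4x + 5y = 59.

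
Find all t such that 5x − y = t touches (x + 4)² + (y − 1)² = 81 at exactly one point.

For a tangent, require d(centre, line) = r = 9.
|5·(−4) − 1·1 − t| / √26 = 9
|t − (−21)| = 9√26.

t = −21 ± 9√26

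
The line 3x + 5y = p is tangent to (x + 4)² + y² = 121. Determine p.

For a tangent, require d(centre, line) = r = 11.
|3·(−4) + 5·0 − p| / √34 = 11
|p − (−12)| = 11√34.

p = −12 ± 11√34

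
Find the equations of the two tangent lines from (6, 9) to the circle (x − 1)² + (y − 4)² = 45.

Let a tangent through (6, 9) have slope m. Its distance from (1, 4) must equal 3√5:
[m·(−5) − (−5)]² = 45(m² + 1)
2m² + 5m + 2 = 0, so m = −1/2 or m = −2.
Through (6, 9) these give x + 2y = 24 and 2x + y = 21.

x + 2y = 24 and 2x + y = 21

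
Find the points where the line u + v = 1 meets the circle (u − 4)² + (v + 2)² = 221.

(−7, 8) and (14, −13)

From the line, v = −u + 1. Substituting:
2u² − 14u − 196 = 0  ⟹  u² − 7u − 98 = 0
u = 14 or u = −7, giving (14, −13) and (−7, 8).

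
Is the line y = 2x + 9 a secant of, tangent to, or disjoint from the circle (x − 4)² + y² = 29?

d² = (2·4 − 1·0 − (−9))²/5 = 289/5; r² = 29.
Since d² > r², the line lies outside the circle.

disjoint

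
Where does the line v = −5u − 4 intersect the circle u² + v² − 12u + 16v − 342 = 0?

Express v = −5u − 4 and substitute into the circle:
26u² − 52u − 390 = 0  ⟹  u² − 2u − 15 = 0
u = 5 or u = −3, giving (5, −29) and (−3, 11).

(−3, 11) and (5, −29)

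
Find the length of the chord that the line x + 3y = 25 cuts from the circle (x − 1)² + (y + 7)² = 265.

5√10

Substitute y = (25 − x)/3:
10x² − 110x − 260 = 0  ⟹  x² − 11x − 26 = 0
x = 13 or x = −2, giving (13, 4) and (−2, 9).
|(13, 4) − (−2, 9)| = √((15)² + (−5)²) = 5√10.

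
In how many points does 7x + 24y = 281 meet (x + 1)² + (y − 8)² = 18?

2

Centre (−1, 8), r² = 18. Distance² from centre to line = (−96)²/625 = 9216/625.
Since d² < r², the line cuts the circle twice.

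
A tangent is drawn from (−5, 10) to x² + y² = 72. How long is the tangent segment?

With centre O = (0, 0), |OP|² = 125 and r² = 72.
The tangent meets the radius at right angles, so tangent² = |PO|² − r² = 125 − 72 = 53.

√53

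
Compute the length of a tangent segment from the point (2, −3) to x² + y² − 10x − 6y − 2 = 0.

3

With centre O = (5, 3), |OP|² = 45 and r² = 36.
Power of the point: PT² = |PO|² − r² = 9, so PT = 3.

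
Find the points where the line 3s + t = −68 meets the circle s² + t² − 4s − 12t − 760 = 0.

(−26, 10) and (−18, −14)

From the line, t = −3s − 68. Substituting:
10s² + 440s + 4680 = 0  ⟹  s² + 44s + 468 = 0
s = −18 or s = −26, giving (−18, −14) and (−26, 10).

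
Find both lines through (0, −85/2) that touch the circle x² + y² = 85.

9x − 2y = 85 and 9x + 2y = −85

Let a tangent through (0, −85/2) have slope m. Its distance from (0, 0) must equal √85:
[m·(0) − (85/2)]² = 85(m² + 1)
4m² − 81 = 0, so m = 9/2 or m = −9/2.
Through (0, −85/2) these give 9x − 2y = 85 and 9x + 2y = −85.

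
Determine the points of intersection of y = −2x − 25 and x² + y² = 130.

Express y = −2x − 25 and substitute into the circle:
5x² + 100x + 495 = 0  ⟹  x² + 20x + 99 = 0
x = −9 or x = −11, giving (−9, −7) and (−11, −3).

(−11, −3) and (−9, −7)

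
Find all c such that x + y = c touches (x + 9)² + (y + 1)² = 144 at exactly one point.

For a tangent, require d(centre, line) = r = 12.
|1·(−9) + 1·(−1) − c| / √2 = 12
|c − (−10)| = 12√2.

c = −10 ± 12√2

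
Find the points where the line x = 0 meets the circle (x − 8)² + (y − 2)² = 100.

(0, −4) and (0, 8)

The line gives x = 0. Substituting into the circle:
y² − 4y − 32 = 0
y = 8 or y = −4, giving (0, 8) and (0, −4).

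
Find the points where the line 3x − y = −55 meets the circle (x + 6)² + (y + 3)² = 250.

From the line, y = 3x + 55. Substituting:
10x² + 360x + 3150 = 0  ⟹  x² + 36x + 315 = 0
x = −15 or x = −21, giving (−15, 10) and (−21, −8).

(−21, −8) and (−15, 10)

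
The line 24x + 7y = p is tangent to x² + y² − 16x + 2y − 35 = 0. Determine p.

p = −65 or p = 435

For a tangent, require d(centre, line) = r = 10.
|24·8 + 7·(−1) − p| / √625 = 10
|p − (185)| = 10·25, so p = 435 or p = −65.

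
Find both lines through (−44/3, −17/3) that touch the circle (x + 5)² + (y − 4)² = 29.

5x − 2y = −62 and 2x − 5y = −1

Write the tangent as mx − y + (−17/3 − m·(−44/3)) = 0 and set its distance from the centre to √29:
[m·(29/3) − (29/3)]² = 29(m² + 1)
10m² − 29m + 10 = 0, so m = 5/2 or m = 2/5.
Through (−44/3, −17/3) these give 5x − 2y = −62 and 2x − 5y = −1.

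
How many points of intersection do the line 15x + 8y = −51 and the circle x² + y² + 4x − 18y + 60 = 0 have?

Substituting the line into the circle gives 289x² + 3946x + 13785 = 0.
Δ = 15570916 − 15935460 = −364544.
No real roots: the line does not meet the circle.

0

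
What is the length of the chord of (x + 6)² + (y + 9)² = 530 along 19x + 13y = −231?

Centre (−6, −9), r² = 530. Perpendicular distance d from centre to line = |0| / √530 = 0/√530.
Half the chord is √(r² − d²) = √(530), so the full chord is 2√530.

2√530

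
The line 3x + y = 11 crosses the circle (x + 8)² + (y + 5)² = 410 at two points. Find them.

Substitute y = −3x + 11:
10x² − 80x − 90 = 0  ⟹  x² − 8x − 9 = 0
x = 9 or x = −1, giving (9, −16) and (−1, 14).

(−1, 14) and (9, −16)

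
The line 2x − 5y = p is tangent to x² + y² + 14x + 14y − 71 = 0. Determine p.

p = 21 ± 13√29

The line touches the circle iff its distance from (−7, −7) is 13:
|2·(−7) − 5·(−7) − p| / √29 = 13
|p − (21)| = 13√29.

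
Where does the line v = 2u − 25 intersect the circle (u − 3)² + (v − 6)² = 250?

From the line, v = 2u − 25. Substituting:
5u² − 130u + 720 = 0  ⟹  u² − 26u + 144 = 0
u = 18 or u = 8, giving (18, 11) and (8, −9).

(8, −9) and (18, 11)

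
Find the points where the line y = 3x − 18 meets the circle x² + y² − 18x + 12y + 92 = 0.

(4, −6) and (5, −3)

Substitute y = 3x − 18:
10x² − 90x + 200 = 0  ⟹  x² − 9x + 20 = 0
x = 5 or x = 4, giving (5, −3) and (4, −6).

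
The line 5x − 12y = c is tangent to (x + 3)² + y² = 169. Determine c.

For a tangent, require d(centre, line) = r = 13.
|5·(−3) − 12·0 − c| / √169 = 13
|c − (−15)| = 13·13, so c = 154 or c = −184.

c = −184 or c = 154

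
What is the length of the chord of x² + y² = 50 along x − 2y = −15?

The distance from (0, 0) to the line is 15/√5, and r² = 50.
Chord = 2√(r² − d²) = 2·√(5) = 2√5.

2√5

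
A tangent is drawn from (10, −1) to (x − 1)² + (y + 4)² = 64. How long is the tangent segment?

√26

With centre O = (1, −4), |OP|² = 90 and r² = 64.
The tangent meets the radius at right angles, so tangent² = |PO|² − r² = 90 − 64 = 26.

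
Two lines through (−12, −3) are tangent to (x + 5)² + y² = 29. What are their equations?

A line y − (−3) = m(x − (−12)) is tangent when its distance from (−5, 0) is √29:
[m·(7) − (3)]² = 29(m² + 1)
10m² − 21m − 10 = 0, so m = 5/2 or m = −2/5.
With m = 5/2: 5x − 2y = −54. With m = −2/5: 2x + 5y = −39.

5x − 2y = −54 and 2x + 5y = −39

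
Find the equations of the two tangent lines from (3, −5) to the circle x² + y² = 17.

4x − y = 17 and x + 4y = −17

Let a tangent through (3, −5) have slope m. Its distance from (0, 0) must equal √17:
(−3m − (5))² = 17(m² + 1)
4m² − 15m − 4 = 0, so m = 4 or m = −1/4.
With m = 4: 4x − y = 17. With m = −1/4: x + 4y = −17.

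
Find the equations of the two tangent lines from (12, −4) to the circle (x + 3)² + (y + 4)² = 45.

Let a tangent through (12, −4) have slope m. Its distance from (−3, −4) must equal 3√5:
[m·(−15) − (0)]² = 45(m² + 1)
4m² − 1 = 0, so m = −1/2 or m = 1/2.
Through (12, −4) these give x + 2y = 4 and x − 2y = 20.

x + 2y = 4 and x − 2y = 20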